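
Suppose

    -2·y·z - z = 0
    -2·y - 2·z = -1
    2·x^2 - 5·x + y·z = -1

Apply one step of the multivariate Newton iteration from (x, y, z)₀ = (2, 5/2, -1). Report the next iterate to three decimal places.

At (2, 5/2, -1): F = (6.000, -2.000, -3.500).
Jacobian J = [[0, -2·z, -2·y - 1], [0, -2, -2], [4·x - 5, z, y]].
At the point, J = [[0.000, 2.000, -6.000], [0.000, -2.000, -2.000], [3.000, -1.000, 2.500]] (det J = -48.000).
Solving J·Δ = −F gives Δ = (0.250, -1.500, 0.500).
Then the next iterate is (x, y, z)₁ = (2.250, 1.000, -0.500).

(2.250, 1.000, -0.500)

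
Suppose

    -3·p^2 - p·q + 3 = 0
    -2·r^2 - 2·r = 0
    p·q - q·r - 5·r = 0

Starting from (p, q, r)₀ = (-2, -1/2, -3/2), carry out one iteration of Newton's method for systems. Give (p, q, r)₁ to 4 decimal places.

(-3.3571, 12.9821, -1.1250)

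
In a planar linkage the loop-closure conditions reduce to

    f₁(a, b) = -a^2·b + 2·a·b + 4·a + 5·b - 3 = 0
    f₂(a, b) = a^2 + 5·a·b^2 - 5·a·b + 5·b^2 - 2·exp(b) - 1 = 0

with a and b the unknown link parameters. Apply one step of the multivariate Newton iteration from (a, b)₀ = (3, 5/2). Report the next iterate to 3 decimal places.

At (3, 5/2): F = (14.000, 71.13501).
Jacobian J = [[-2·a·b + 2·b + 4, -a^2 + 2·a + 5], [2·a + 5·b^2 - 5·b, 10·a·b - 5·a + 10·b - 2·exp(b)]].
At the point, J = [[-6.000, 2.000], [24.750, 60.63501]] (det J = -413.31007).
Solving J·Δ = −F gives Δ = (1.710, -1.871).
Then the next iterate is (a, b)₁ = (4.710, 0.629).

(4.710, 0.629)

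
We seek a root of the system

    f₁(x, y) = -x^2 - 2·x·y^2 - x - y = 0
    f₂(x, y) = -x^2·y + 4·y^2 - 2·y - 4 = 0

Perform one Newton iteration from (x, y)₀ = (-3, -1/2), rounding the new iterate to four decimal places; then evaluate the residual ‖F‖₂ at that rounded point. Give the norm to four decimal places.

0.8545

At (-3, -1/2): F = (-4.0000, 2.5000).
Jacobian J = [[-2·x - 2·y^2 - 1, -4·x·y - 1], [-2·x·y, -x^2 + 8·y - 2]].
At the point, J = [[4.5000, -7.0000], [-3.0000, -15.0000]] (det J = -88.5000).
Solving J·Δ = −F gives Δ = (0.8757, -0.0085).
Then the next iterate is (x, y)₁ = (-2.1243, -0.5085).
Re-evaluating at (-2.1243, -0.5085): F = (-0.781280, 0.345972), so ‖F‖₂ = 0.8545.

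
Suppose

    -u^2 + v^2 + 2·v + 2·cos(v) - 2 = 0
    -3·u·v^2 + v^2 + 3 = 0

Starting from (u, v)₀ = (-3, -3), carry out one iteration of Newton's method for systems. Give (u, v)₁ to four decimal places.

(-0.9483, -2.3733)

At (-3, -3): F = (-9.979985, 93.0000).
Jacobian J = [[-2·u, 2·v - 2·sin(v) + 2], [-3·v^2, -6·u·v + 2·v]].
At the point, J = [[6.0000, -3.717760], [-27.0000, -60.0000]] (det J = -460.379520).
Solving J·Δ = −F gives Δ = (2.0517, 0.6267).
Then the next iterate is (u, v)₁ = (-0.9483, -2.3733).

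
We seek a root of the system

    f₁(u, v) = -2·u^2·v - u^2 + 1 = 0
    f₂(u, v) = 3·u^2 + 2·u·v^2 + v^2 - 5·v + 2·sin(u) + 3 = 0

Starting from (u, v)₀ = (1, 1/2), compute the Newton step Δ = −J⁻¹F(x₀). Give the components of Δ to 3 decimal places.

(-0.599, 0.697)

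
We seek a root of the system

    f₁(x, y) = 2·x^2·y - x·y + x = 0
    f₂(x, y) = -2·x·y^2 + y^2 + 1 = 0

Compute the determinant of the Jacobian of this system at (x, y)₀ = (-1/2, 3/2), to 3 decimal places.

J = [[4·x·y - y + 1, 2·x^2 - x], [-2·y^2, -4·x·y + 2·y]].
At the point, J = [[-3.500, 1.000], [-4.500, 6.000]].
det J = -16.500.

-16.500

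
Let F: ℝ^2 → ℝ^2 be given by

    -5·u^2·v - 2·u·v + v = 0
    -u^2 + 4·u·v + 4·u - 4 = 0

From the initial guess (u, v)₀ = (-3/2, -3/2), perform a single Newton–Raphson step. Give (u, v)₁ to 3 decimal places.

(-0.785, -1.923)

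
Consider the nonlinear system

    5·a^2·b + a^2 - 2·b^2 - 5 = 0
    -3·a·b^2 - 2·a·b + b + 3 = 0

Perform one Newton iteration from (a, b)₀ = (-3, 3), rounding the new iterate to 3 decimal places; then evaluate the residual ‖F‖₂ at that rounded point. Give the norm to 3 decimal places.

At (-3, 3): F = (121.000, 105.000).
Jacobian J = [[10·a·b + 2·a, 5·a^2 - 4·b], [-3·b^2 - 2·b, -6·a·b - 2·a + 1]].
At the point, J = [[-96.000, 33.000], [-33.000, 61.000]] (det J = -4767.000).
Solving J·Δ = −F gives Δ = (0.821, -1.277).
Then the next iterate is (a, b)₁ = (-2.179, 1.723).
Re-evaluating at (-2.179, 1.723): F = (34.71496, 31.63842), so ‖F‖₂ = 46.969.

46.969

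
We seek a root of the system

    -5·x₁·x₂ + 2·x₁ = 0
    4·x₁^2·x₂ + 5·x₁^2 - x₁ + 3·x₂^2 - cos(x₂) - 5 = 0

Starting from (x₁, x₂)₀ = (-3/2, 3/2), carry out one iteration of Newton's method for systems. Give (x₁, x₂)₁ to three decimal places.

(-1.150, 0.657)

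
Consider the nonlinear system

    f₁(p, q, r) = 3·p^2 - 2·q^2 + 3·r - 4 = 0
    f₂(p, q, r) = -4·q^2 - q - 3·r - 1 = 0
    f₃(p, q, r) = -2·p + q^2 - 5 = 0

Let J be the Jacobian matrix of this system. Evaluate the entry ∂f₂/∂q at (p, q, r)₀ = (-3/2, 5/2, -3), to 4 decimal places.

∂f₂/∂q = -8·q - 1.
At (-3/2, 5/2, -3) this is -21.0000.

-21.0000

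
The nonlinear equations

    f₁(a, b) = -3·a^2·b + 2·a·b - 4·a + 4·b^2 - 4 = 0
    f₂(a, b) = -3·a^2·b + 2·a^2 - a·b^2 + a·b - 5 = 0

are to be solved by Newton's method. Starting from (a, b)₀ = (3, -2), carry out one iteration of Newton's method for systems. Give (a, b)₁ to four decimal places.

(1.9253, -1.6782)

At (3, -2): F = (42.0000, 49.0000).
Jacobian J = [[-6·a·b + 2·b - 4, -3·a^2 + 2·a + 8·b], [-6·a·b + 4·a - b^2 + b, -3·a^2 - 2·a·b + a]].
At the point, J = [[28.0000, -37.0000], [42.0000, -12.0000]] (det J = 1218.0000).
Solving J·Δ = −F gives Δ = (-1.0747, 0.3218).
Then the next iterate is (a, b)₁ = (1.9253, -1.6782).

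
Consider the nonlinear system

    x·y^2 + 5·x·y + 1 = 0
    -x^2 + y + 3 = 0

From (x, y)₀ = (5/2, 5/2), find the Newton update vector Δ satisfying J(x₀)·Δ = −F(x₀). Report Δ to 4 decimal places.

At (5/2, 5/2): F = (47.8750, -0.7500).
Jacobian J = [[y^2 + 5·y, 2·x·y + 5·x], [-2·x, 1]].
At the point, J = [[18.7500, 25.0000], [-5.0000, 1.0000]] (det J = 143.7500).
Solving J·Δ = −F gives Δ = (-0.4635, -1.5674).

(-0.4635, -1.5674)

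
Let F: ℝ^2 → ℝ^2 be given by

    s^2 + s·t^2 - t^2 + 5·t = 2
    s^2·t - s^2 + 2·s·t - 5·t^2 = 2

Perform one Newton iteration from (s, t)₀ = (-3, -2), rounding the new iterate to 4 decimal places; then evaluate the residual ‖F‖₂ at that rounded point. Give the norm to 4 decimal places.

12.5300

At (-3, -2): F = (-19.0000, -37.0000).
Jacobian J = [[2·s + t^2, 2·s·t - 2·t + 5], [2·s·t - 2·s + 2·t, s^2 + 2·s - 10·t]].
At the point, J = [[-2.0000, 21.0000], [14.0000, 23.0000]] (det J = -340.0000).
Solving J·Δ = −F gives Δ = (1.0000, 1.0000).
Then the next iterate is (s, t)₁ = (-2.0000, -1.0000).
Re-evaluating at (-2.0000, -1.0000): F = (-6.0000, -11.0000), so ‖F‖₂ = 12.5300.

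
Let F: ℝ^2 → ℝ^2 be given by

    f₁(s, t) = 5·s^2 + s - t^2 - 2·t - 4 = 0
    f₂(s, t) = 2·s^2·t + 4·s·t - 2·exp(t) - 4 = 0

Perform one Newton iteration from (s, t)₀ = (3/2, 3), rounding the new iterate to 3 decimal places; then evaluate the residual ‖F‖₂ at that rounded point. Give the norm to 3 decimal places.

At (3/2, 3): F = (-6.250, -12.67107).
Jacobian J = [[10·s + 1, -2·t - 2], [4·s·t + 4·t, 2·s^2 + 4·s - 2·exp(t)]].
At the point, J = [[16.000, -8.000], [30.000, -29.67107]] (det J = -234.73718).
Solving J·Δ = −F gives Δ = (0.358, -0.065).
Then the next iterate is (s, t)₁ = (1.858, 2.935).
Re-evaluating at (1.858, 2.935): F = (0.63460, 0.43412), so ‖F‖₂ = 0.769.

0.769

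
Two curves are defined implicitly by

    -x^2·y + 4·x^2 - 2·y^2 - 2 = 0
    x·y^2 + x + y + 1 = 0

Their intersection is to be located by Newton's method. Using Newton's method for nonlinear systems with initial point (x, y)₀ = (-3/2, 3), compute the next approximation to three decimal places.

At (-3/2, 3): F = (-17.750, -11.000).
Jacobian J = [[-2·x·y + 8·x, -x^2 - 4·y], [y^2 + 1, 2·x·y + 1]].
At the point, J = [[-3.000, -14.250], [10.000, -8.000]] (det J = 166.500).
Solving J·Δ = −F gives Δ = (0.089, -1.264).
Then the next iterate is (x, y)₁ = (-1.411, 1.736).

(-1.411, 1.736)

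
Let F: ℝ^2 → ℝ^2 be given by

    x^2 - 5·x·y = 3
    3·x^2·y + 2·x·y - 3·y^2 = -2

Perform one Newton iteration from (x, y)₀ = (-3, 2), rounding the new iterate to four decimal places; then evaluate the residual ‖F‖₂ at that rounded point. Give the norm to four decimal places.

5.7065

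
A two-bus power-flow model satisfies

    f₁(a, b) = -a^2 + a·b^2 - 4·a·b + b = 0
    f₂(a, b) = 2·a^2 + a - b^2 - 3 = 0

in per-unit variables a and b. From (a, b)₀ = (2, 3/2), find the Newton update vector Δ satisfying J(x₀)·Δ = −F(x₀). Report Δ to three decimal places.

At (2, 3/2): F = (-10.000, 4.750).
Jacobian J = [[-2·a + b^2 - 4·b, 2·a·b - 4·a + 1], [4·a + 1, -2·b]].
At the point, J = [[-7.750, -1.000], [9.000, -3.000]] (det J = 32.250).
Solving J·Δ = −F gives Δ = (-1.078, -1.649).

(-1.078, -1.649)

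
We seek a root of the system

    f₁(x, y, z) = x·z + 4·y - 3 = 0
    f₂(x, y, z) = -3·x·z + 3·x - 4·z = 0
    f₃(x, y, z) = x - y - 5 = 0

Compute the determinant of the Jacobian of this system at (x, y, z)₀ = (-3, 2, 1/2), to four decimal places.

J = [[z, 4, x], [-3·z + 3, 0, -3·x - 4], [1, -1, 0]].
At the point, J = [[0.5000, 4.0000, -3.0000], [1.5000, 0.0000, 5.0000], [1.0000, -1.0000, 0.0000]].
det J = 27.0000.

27.0000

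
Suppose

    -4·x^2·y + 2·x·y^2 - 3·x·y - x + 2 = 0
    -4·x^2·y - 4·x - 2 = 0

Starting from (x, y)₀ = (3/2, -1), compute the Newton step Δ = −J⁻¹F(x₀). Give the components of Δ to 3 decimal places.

(11.125, 10.000)

At (3/2, -1): F = (17.000, 1.000).
Jacobian J = [[-8·x·y + 2·y^2 - 3·y - 1, -4·x^2 + 4·x·y - 3·x], [-8·x·y - 4, -4·x^2]].
At the point, J = [[16.000, -19.500], [8.000, -9.000]] (det J = 12.000).
Solving J·Δ = −F gives Δ = (11.125, 10.000).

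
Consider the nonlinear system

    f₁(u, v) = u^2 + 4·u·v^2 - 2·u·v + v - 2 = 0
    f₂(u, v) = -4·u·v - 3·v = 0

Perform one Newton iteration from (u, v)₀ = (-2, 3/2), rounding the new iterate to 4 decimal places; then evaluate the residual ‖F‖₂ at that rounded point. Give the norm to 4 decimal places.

3.1922

At (-2, 3/2): F = (-8.5000, 7.5000).
Jacobian J = [[2·u + 4·v^2 - 2·v, 8·u·v - 2·u + 1], [-4·v, -4·u - 3]].
At the point, J = [[2.0000, -19.0000], [-6.0000, 5.0000]] (det J = -104.0000).
Solving J·Δ = −F gives Δ = (0.9615, -0.3462).
Then the next iterate is (u, v)₁ = (-1.0385, 1.1538).
Re-evaluating at (-1.0385, 1.1538): F = (-2.901306, 1.331485), so ‖F‖₂ = 3.1922.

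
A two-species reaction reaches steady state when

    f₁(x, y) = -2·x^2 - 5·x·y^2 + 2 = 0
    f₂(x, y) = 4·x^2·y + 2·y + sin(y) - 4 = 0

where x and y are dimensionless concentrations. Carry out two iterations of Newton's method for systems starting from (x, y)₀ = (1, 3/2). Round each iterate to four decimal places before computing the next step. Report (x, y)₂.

(1.5594, -0.2437)

At (1, 3/2): F = (-11.2500, 5.997495).
Jacobian J = [[-4·x - 5·y^2, -10·x·y], [8·x·y, 4·x^2 + cos(y) + 2]].
At the point, J = [[-15.2500, -15.0000], [12.0000, 6.070737]] (det J = 87.421258).
Solving J·Δ = −F gives Δ = (-0.2478, -0.4980).
Then the next iterate is (x, y)₁ = (0.7522, 1.0020).
Round to (0.7522, 1.0020) and repeat: F = (-2.907669, 1.114296), J = [[-8.028820, -7.537044], [6.029635, 4.801838]].
Δ = (0.8072, -1.2457), so (x, y)₂ = (1.5594, -0.2437).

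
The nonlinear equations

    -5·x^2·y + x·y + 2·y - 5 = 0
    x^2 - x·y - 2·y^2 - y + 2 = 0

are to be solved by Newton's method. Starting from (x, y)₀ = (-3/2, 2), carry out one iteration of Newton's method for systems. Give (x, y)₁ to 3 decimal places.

At (-3/2, 2): F = (-26.500, -2.750).
Jacobian J = [[-10·x·y + y, -5·x^2 + x + 2], [2·x - y, -x - 4·y - 1]].
At the point, J = [[32.000, -10.750], [-5.000, -7.500]] (det J = -293.750).
Solving J·Δ = −F gives Δ = (0.576, -0.751).
Then the next iterate is (x, y)₁ = (-0.924, 1.249).

(-0.924, 1.249)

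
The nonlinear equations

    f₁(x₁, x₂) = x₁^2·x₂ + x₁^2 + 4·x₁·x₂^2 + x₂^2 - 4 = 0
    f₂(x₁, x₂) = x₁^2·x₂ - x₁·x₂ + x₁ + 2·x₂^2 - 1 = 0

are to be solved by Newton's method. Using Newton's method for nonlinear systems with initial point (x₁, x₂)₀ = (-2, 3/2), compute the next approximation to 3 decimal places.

(-1.498, 0.897)

At (-2, 3/2): F = (-9.750, 10.500).
Jacobian J = [[2·x₁·x₂ + 2·x₁ + 4·x₂^2, x₁^2 + 8·x₁·x₂ + 2·x₂], [2·x₁·x₂ - x₂ + 1, x₁^2 - x₁ + 4·x₂]].
At the point, J = [[-1.000, -17.000], [-6.500, 12.000]] (det J = -122.500).
Solving J·Δ = −F gives Δ = (0.502, -0.603).
Then the next iterate is (x₁, x₂)₁ = (-1.498, 0.897).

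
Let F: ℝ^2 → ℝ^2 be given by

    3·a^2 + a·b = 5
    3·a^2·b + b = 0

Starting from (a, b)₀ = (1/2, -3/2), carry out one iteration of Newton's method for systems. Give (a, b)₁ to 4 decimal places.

(2.0256, 3.9231)

At (1/2, -3/2): F = (-5.0000, -2.6250).
Jacobian J = [[6·a + b, a], [6·a·b, 3·a^2 + 1]].
At the point, J = [[1.5000, 0.5000], [-4.5000, 1.7500]] (det J = 4.8750).
Solving J·Δ = −F gives Δ = (1.5256, 5.4231).
Then the next iterate is (a, b)₁ = (2.0256, 3.9231).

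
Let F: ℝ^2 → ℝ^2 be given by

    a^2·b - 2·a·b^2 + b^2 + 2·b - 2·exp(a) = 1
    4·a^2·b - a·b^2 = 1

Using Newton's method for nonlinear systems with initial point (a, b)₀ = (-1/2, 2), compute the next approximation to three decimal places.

(-0.501, 0.995)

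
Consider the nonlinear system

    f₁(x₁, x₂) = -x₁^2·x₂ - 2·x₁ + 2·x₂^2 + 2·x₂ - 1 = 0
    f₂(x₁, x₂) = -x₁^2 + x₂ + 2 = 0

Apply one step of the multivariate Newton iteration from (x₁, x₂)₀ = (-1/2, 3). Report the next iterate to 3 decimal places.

(-3.799, 1.549)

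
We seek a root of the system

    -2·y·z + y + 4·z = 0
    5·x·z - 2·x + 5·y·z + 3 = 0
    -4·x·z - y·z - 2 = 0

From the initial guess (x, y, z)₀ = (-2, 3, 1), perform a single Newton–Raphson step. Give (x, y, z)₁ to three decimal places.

At (-2, 3, 1): F = (1.000, 12.000, 3.000).
Jacobian J = [[0, -2·z + 1, -2·y + 4], [5·z - 2, 5·z, 5·x + 5·y], [-4·z, -z, -4·x - y]].
At the point, J = [[0.000, -1.000, -2.000], [3.000, 5.000, 5.000], [-4.000, -1.000, 5.000]] (det J = 1.000).
Solving J·Δ = −F gives Δ = (-129.000, 149.000, -74.000).
Then the next iterate is (x, y, z)₁ = (-131.000, 152.000, -73.000).

(-131.000, 152.000, -73.000)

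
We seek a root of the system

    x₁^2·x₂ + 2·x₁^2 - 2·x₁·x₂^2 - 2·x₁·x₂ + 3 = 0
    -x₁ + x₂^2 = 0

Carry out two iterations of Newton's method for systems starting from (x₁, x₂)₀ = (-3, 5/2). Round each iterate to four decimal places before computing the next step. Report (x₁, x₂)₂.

(-7.4940, -4.8303)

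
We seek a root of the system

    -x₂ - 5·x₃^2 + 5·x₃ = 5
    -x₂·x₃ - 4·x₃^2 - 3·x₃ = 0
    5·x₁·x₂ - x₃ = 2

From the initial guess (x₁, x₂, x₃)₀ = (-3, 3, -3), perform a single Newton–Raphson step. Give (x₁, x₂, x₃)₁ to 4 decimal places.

At (-3, 3, -3): F = (-68.0000, -18.0000, -44.0000).
Jacobian J = [[0, -1, -10·x₃ + 5], [0, -x₃, -x₂ - 8·x₃ - 3], [5·x₂, 5·x₁, -1]].
At the point, J = [[0.0000, -1.0000, 35.0000], [0.0000, 3.0000, 18.0000], [15.0000, -15.0000, -1.0000]] (det J = -1845.0000).
Solving J·Δ = −F gives Δ = (-1.7756, -4.8293, 1.8049).
Then the next iterate is (x₁, x₂, x₃)₁ = (-4.7756, -1.8293, -1.1951).

(-4.7756, -1.8293, -1.1951)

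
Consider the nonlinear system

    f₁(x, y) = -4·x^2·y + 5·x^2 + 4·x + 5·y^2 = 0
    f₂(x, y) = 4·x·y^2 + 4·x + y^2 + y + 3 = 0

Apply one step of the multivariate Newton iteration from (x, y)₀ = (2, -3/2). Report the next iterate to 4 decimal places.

At (2, -3/2): F = (63.2500, 29.7500).
Jacobian J = [[-8·x·y + 10·x + 4, -4·x^2 + 10·y], [4·y^2 + 4, 8·x·y + 2·y + 1]].
At the point, J = [[48.0000, -31.0000], [13.0000, -26.0000]] (det J = -845.0000).
Solving J·Δ = −F gives Δ = (-0.8547, 0.7169).
Then the next iterate is (x, y)₁ = (1.1453, -0.7831).

(1.1453, -0.7831)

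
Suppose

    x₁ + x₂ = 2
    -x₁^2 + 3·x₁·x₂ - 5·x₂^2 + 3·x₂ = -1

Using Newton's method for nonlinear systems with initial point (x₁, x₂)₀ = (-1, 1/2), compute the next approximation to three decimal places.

At (-1, 1/2): F = (-2.500, -1.250).
Jacobian J = [[1, 1], [-2·x₁ + 3·x₂, 3·x₁ - 10·x₂ + 3]].
At the point, J = [[1.000, 1.000], [3.500, -5.000]] (det J = -8.500).
Solving J·Δ = −F gives Δ = (1.618, 0.882).
Then the next iterate is (x₁, x₂)₁ = (0.618, 1.382).

(0.618, 1.382)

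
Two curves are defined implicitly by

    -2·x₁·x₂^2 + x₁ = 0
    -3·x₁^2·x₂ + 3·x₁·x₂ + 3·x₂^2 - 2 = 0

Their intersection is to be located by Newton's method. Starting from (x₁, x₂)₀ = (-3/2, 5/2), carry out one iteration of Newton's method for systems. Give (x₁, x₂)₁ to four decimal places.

(-1.0228, 1.7158)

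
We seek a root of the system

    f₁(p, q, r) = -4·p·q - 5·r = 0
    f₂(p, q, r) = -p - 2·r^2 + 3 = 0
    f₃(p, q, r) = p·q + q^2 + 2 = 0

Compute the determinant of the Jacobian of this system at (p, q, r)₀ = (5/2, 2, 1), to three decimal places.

-95.500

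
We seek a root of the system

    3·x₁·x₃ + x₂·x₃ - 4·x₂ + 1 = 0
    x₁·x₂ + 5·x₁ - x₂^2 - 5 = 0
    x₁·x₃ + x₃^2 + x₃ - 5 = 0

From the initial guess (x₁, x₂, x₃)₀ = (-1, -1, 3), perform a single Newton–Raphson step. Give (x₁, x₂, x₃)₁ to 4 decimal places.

(-0.0444, 5.1778, 1.8556)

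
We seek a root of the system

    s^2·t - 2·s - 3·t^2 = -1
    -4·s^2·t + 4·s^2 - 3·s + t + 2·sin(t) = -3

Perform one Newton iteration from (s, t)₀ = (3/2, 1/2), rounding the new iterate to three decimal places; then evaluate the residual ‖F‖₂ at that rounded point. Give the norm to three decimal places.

10.557

At (3/2, 1/2): F = (-1.625, 4.45885).
Jacobian J = [[2·s·t - 2, s^2 - 6·t], [-8·s·t + 8·s - 3, -4·s^2 + 2·cos(t) + 1]].
At the point, J = [[-0.500, -0.750], [3.000, -6.24483]] (det J = 5.37242).
Solving J·Δ = −F gives Δ = (-2.511, -0.492).
Then the next iterate is (s, t)₁ = (-1.011, 0.008).
Re-evaluating at (-1.011, 0.008): F = (3.02998, 10.11278), so ‖F‖₂ = 10.557.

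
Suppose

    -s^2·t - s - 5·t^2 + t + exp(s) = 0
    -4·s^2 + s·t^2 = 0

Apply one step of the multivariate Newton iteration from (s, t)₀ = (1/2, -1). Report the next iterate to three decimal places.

(0.174, -0.522)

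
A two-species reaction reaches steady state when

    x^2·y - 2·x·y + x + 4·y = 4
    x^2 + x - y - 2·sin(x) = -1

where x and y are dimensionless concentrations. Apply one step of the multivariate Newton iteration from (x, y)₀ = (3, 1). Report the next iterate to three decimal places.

(1.703, 1.069)

At (3, 1): F = (6.000, 11.71776).
Jacobian J = [[2·x·y - 2·y + 1, x^2 - 2·x + 4], [2·x - 2·cos(x) + 1, -1]].
At the point, J = [[5.000, 7.000], [8.97998, -1.000]] (det J = -67.85989).
Solving J·Δ = −F gives Δ = (-1.297, 0.069).
Then the next iterate is (x, y)₁ = (1.703, 1.069).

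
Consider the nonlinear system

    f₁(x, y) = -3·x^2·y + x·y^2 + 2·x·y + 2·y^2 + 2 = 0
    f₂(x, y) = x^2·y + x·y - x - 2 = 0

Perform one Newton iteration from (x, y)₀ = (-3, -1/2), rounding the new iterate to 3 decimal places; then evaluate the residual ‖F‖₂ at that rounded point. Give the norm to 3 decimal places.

12.775

At (-3, -1/2): F = (18.250, -2.000).
Jacobian J = [[-6·x·y + y^2 + 2·y, -3·x^2 + 2·x·y + 2·x + 4·y], [2·x·y + y - 1, x^2 + x]].
At the point, J = [[-9.750, -32.000], [1.500, 6.000]] (det J = -10.500).
Solving J·Δ = −F gives Δ = (4.333, -0.750).
Then the next iterate is (x, y)₁ = (1.333, -1.250).
Re-evaluating at (1.333, -1.250): F = (10.53865, -7.22036), so ‖F‖₂ = 12.775.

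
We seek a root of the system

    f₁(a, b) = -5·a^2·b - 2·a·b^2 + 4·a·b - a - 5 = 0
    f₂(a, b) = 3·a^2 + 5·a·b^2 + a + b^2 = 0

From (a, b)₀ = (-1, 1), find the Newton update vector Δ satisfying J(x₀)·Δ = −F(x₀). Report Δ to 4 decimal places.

(0.8864, -0.2500)

At (-1, 1): F = (-11.0000, -2.0000).
Jacobian J = [[-10·a·b - 2·b^2 + 4·b - 1, -5·a^2 - 4·a·b + 4·a], [6·a + 5·b^2 + 1, 10·a·b + 2·b]].
At the point, J = [[11.0000, -5.0000], [0.0000, -8.0000]] (det J = -88.0000).
Solving J·Δ = −F gives Δ = (0.8864, -0.2500).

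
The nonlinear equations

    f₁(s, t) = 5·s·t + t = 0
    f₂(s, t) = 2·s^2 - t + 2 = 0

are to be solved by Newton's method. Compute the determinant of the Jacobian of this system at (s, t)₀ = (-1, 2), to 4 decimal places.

J = [[5·t, 5·s + 1], [4·s, -1]].
At the point, J = [[10.0000, -4.0000], [-4.0000, -1.0000]].
det J = -26.0000.

-26.0000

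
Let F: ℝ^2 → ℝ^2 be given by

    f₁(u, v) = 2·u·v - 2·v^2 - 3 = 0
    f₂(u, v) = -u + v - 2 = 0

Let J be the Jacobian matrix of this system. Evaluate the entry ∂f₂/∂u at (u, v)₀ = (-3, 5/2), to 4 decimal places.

∂f₂/∂u = -1.
At (-3, 5/2) this is -1.0000.

-1.0000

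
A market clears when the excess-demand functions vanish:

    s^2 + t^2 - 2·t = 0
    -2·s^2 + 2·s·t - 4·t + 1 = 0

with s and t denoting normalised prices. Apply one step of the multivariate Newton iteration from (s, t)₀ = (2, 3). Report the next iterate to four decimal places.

At (2, 3): F = (7.0000, -7.0000).
Jacobian J = [[2·s, 2·t - 2], [-4·s + 2·t, 2·s - 4]].
At the point, J = [[4.0000, 4.0000], [-2.0000, 0.0000]] (det J = 8.0000).
Solving J·Δ = −F gives Δ = (-3.5000, 1.7500).
Then the next iterate is (s, t)₁ = (-1.5000, 4.7500).

(-1.5000, 4.7500)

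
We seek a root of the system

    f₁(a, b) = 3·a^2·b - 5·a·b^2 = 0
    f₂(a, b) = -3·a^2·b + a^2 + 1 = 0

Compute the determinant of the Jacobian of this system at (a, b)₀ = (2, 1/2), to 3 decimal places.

-53.000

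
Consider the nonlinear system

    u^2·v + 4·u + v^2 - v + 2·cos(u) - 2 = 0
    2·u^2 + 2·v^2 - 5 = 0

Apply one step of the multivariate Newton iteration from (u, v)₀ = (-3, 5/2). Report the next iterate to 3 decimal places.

At (-3, 5/2): F = (10.27002, 25.500).
Jacobian J = [[2·u·v - 2·sin(u) + 4, u^2 + 2·v - 1], [4·u, 4·v]].
At the point, J = [[-10.71776, 13.000], [-12.000, 10.000]] (det J = 48.82240).
Solving J·Δ = −F gives Δ = (4.686, 3.074).
Then the next iterate is (u, v)₁ = (1.686, 5.574).

(1.686, 5.574)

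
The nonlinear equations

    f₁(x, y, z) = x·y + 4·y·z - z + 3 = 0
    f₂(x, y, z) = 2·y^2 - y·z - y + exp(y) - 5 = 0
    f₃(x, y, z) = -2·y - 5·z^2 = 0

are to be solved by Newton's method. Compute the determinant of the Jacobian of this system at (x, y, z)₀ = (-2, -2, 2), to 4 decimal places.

J = [[y, x + 4·z, 4·y - 1], [0, 4·y - z + exp(y) - 1, -y], [0, -2, -10·z]].
At the point, J = [[-2.0000, 6.0000, -9.0000], [0.0000, -10.864665, 2.0000], [0.0000, -2.0000, -20.0000]].
det J = -442.5866.

-442.5866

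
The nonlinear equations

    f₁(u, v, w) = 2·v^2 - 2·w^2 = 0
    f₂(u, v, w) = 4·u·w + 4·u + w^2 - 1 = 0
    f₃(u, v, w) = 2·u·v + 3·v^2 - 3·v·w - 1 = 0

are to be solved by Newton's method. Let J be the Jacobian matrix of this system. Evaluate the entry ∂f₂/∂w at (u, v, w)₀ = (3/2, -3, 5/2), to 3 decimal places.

∂f₂/∂w = 4·u + 2·w.
At (3/2, -3, 5/2) this is 11.000.

11.000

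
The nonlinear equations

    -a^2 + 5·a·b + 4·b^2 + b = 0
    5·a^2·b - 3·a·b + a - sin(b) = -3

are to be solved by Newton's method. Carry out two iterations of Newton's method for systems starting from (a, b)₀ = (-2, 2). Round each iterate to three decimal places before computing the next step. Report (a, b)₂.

(-0.746, 0.757)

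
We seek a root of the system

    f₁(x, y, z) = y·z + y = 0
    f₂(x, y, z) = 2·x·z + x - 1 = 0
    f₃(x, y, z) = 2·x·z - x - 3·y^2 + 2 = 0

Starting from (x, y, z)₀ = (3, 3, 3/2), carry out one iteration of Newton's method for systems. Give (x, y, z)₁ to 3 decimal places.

At (3, 3, 3/2): F = (7.500, 11.000, -19.000).
Jacobian J = [[0, z + 1, y], [2·z + 1, 0, 2·x], [2·z - 1, -6·y, 2·x]].
At the point, J = [[0.000, 2.500, 3.000], [4.000, 0.000, 6.000], [2.000, -18.000, 6.000]] (det J = -246.000).
Solving J·Δ = −F gives Δ = (-0.951, -1.561, -1.199).
Then the next iterate is (x, y, z)₁ = (2.049, 1.439, 0.301).

(2.049, 1.439, 0.301)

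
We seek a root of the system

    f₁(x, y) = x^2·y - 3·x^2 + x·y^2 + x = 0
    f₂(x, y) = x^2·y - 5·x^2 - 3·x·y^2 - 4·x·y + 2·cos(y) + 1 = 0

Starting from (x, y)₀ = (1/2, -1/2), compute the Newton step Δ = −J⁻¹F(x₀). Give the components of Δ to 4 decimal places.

At (1/2, -1/2): F = (-0.2500, 2.005165).
Jacobian J = [[2·x·y - 6·x + y^2 + 1, x^2 + 2·x·y], [2·x·y - 10·x - 3·y^2 - 4·y, x^2 - 6·x·y - 4·x - 2·sin(y)]].
At the point, J = [[-2.2500, -0.2500], [-4.2500, 0.708851]] (det J = -2.657415).
Solving J·Δ = −F gives Δ = (0.1220, -2.0976).

(0.1220, -2.0976)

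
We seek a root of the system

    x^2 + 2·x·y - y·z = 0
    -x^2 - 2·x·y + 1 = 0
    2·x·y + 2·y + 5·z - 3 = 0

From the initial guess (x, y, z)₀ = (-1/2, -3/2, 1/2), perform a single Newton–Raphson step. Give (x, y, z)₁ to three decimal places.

(-0.927, 0.957, 0.152)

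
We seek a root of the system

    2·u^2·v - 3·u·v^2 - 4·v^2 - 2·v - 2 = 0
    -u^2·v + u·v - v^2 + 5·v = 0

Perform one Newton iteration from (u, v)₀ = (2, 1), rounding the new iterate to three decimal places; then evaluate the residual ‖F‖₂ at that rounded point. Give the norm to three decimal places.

At (2, 1): F = (-6.000, 2.000).
Jacobian J = [[4·u·v - 3·v^2, 2·u^2 - 6·u·v - 8·v - 2], [-2·u·v + v, -u^2 + u - 2·v + 5]].
At the point, J = [[5.000, -14.000], [-3.000, 1.000]] (det J = -37.000).
Solving J·Δ = −F gives Δ = (0.595, -0.216).
Then the next iterate is (u, v)₁ = (2.595, 0.784).
Re-evaluating at (2.595, 0.784): F = (-0.25277, 0.06035), so ‖F‖₂ = 0.260.

0.260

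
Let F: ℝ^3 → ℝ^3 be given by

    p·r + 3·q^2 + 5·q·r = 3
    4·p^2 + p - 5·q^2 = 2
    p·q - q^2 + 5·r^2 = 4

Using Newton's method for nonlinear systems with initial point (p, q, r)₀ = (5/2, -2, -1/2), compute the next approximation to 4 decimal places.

(1.1752, -0.8840, -0.8693)

At (5/2, -2, -1/2): F = (12.7500, 5.5000, -11.7500).
Jacobian J = [[r, 6·q + 5·r, p + 5·q], [8·p + 1, -10·q, 0], [q, p - 2·q, 10·r]].
At the point, J = [[-0.5000, -14.5000, -7.5000], [21.0000, 20.0000, 0.0000], [-2.0000, 6.5000, -5.0000]] (det J = -2796.2500).
Solving J·Δ = −F gives Δ = (-1.3248, 1.1160, -0.3693).
Then the next iterate is (p, q, r)₁ = (1.1752, -0.8840, -0.8693).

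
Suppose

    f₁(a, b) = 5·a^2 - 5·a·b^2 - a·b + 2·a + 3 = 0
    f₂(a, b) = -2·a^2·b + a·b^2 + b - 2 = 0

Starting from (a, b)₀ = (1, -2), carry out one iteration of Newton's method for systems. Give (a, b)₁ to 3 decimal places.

(0.818, -1.636)

At (1, -2): F = (-8.000, 4.000).
Jacobian J = [[10·a - 5·b^2 - b + 2, -10·a·b - a], [-4·a·b + b^2, -2·a^2 + 2·a·b + 1]].
At the point, J = [[-6.000, 19.000], [12.000, -5.000]] (det J = -198.000).
Solving J·Δ = −F gives Δ = (-0.182, 0.364).
Then the next iterate is (a, b)₁ = (0.818, -1.636).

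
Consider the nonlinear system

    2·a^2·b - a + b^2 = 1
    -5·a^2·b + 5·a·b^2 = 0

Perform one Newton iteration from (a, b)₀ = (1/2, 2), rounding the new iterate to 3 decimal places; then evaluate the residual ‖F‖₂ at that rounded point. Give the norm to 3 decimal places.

2.339

At (1/2, 2): F = (3.500, 7.500).
Jacobian J = [[4·a·b - 1, 2·a^2 + 2·b], [-10·a·b + 5·b^2, -5·a^2 + 10·a·b]].
At the point, J = [[3.000, 4.500], [10.000, 8.750]] (det J = -18.750).
Solving J·Δ = −F gives Δ = (-0.167, -0.667).
Then the next iterate is (a, b)₁ = (0.333, 1.333).
Re-evaluating at (0.333, 1.333): F = (0.73952, 2.21944), so ‖F‖₂ = 2.339.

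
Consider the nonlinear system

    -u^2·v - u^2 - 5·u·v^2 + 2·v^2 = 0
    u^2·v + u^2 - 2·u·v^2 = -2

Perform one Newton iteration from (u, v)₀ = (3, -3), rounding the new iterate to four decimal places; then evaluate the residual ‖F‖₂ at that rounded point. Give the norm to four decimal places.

35.2694

At (3, -3): F = (-99.0000, -70.0000).
Jacobian J = [[-2·u·v - 2·u - 5·v^2, -u^2 - 10·u·v + 4·v], [2·u·v + 2·u - 2·v^2, u^2 - 4·u·v]].
At the point, J = [[-33.0000, 69.0000], [-30.0000, 45.0000]] (det J = 585.0000).
Solving J·Δ = −F gives Δ = (-0.6410, 1.1282).
Then the next iterate is (u, v)₁ = (2.3590, -1.8718).
Re-evaluating at (2.3590, -1.8718): F = (-29.466644, -19.381614), so ‖F‖₂ = 35.2694.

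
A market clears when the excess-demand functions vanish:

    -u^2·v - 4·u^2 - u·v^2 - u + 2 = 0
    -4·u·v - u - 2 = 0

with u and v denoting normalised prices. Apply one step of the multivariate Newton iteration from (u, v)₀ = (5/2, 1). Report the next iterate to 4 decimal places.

(1.6608, -0.0304)

At (5/2, 1): F = (-34.2500, -14.5000).
Jacobian J = [[-2·u·v - 8·u - v^2 - 1, -u^2 - 2·u·v], [-4·v - 1, -4·u]].
At the point, J = [[-27.0000, -11.2500], [-5.0000, -10.0000]] (det J = 213.7500).
Solving J·Δ = −F gives Δ = (-0.8392, -1.0304).
Then the next iterate is (u, v)₁ = (1.6608, -0.0304).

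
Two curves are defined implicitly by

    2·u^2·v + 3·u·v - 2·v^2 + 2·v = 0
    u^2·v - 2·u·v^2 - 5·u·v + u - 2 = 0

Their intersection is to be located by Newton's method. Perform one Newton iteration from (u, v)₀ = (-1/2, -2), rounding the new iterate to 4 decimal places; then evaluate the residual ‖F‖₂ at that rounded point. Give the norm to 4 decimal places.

At (-1/2, -2): F = (-10.0000, -4.0000).
Jacobian J = [[4·u·v + 3·v, 2·u^2 + 3·u - 4·v + 2], [2·u·v - 2·v^2 - 5·v + 1, u^2 - 4·u·v - 5·u]].
At the point, J = [[-2.0000, 9.0000], [5.0000, -1.2500]] (det J = -42.5000).
Solving J·Δ = −F gives Δ = (1.1412, 1.3647).
Then the next iterate is (u, v)₁ = (0.6412, -0.6353).
Re-evaluating at (0.6412, -0.6353): F = (-3.822266, -0.100808), so ‖F‖₂ = 3.8236.

3.8236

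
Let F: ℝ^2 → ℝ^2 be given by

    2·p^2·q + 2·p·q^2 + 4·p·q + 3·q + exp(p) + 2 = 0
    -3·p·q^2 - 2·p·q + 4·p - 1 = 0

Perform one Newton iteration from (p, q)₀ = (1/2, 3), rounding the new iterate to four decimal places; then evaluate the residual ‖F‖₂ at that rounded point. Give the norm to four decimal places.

642.4445

At (1/2, 3): F = (29.148721, -15.5000).
Jacobian J = [[4·p·q + 2·q^2 + 4·q + exp(p), 2·p^2 + 4·p·q + 4·p + 3], [-3·q^2 - 2·q + 4, -6·p·q - 2·p]].
At the point, J = [[37.648721, 11.5000], [-29.0000, -10.0000]] (det J = -42.987213).
Solving J·Δ = −F gives Δ = (-2.6342, 6.0892).
Then the next iterate is (p, q)₁ = (-2.1342, 9.0892).
Re-evaluating at (-2.1342, 9.0892): F = (-318.035297, 558.201099), so ‖F‖₂ = 642.4445.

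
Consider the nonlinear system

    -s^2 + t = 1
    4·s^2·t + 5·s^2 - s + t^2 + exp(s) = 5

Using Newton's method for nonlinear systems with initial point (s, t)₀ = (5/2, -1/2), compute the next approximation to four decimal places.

At (5/2, -1/2): F = (-7.7500, 23.682494).
Jacobian J = [[-2·s, 1], [8·s·t + 10·s + exp(s) - 1, 4·s^2 + 2·t]].
At the point, J = [[-5.0000, 1.0000], [26.182494, 24.0000]] (det J = -146.182494).
Solving J·Δ = −F gives Δ = (-1.4344, 0.5781).
Then the next iterate is (s, t)₁ = (1.0656, 0.0781).

(1.0656, 0.0781)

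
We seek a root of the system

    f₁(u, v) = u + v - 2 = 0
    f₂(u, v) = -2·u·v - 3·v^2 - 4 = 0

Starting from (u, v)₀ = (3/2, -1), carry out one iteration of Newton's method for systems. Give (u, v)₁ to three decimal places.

At (3/2, -1): F = (-1.500, -4.000).
Jacobian J = [[1, 1], [-2·v, -2·u - 6·v]].
At the point, J = [[1.000, 1.000], [2.000, 3.000]] (det J = 1.000).
Solving J·Δ = −F gives Δ = (0.500, 1.000).
Then the next iterate is (u, v)₁ = (2.000, 0.000).

(2.000, 0.000)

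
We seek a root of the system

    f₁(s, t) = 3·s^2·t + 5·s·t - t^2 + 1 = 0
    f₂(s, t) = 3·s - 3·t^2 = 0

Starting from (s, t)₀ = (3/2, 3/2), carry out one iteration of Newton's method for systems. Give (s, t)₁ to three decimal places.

At (3/2, 3/2): F = (20.125, -2.250).
Jacobian J = [[6·s·t + 5·t, 3·s^2 + 5·s - 2·t], [3, -6·t]].
At the point, J = [[21.000, 11.250], [3.000, -9.000]] (det J = -222.750).
Solving J·Δ = −F gives Δ = (-0.699, -0.483).
Then the next iterate is (s, t)₁ = (0.801, 1.017).

(0.801, 1.017)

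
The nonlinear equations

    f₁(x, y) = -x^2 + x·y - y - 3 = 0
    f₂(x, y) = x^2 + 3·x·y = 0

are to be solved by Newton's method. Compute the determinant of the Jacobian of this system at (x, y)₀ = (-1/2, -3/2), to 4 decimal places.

-7.5000

J = [[-2·x + y, x - 1], [2·x + 3·y, 3·x]].
At the point, J = [[-0.5000, -1.5000], [-5.5000, -1.5000]].
det J = -7.5000.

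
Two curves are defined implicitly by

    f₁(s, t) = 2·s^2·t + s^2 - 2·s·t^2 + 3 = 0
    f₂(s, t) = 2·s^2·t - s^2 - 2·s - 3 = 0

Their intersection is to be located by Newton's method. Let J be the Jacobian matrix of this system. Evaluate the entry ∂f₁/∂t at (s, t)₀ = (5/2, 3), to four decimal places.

-17.5000

∂f₁/∂t = 2·s^2 - 4·s·t.
At (5/2, 3) this is -17.5000.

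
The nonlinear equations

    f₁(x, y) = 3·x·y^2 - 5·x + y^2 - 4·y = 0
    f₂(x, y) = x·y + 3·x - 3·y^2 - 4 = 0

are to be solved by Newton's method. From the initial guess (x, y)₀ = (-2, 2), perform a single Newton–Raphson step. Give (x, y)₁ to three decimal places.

(14.909, 6.182)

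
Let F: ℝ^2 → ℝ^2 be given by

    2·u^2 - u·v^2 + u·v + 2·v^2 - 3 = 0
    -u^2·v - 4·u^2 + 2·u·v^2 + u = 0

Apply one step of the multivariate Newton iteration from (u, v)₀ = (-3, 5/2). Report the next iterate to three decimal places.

At (-3, 5/2): F = (38.750, -99.000).
Jacobian J = [[4·u - v^2 + v, -2·u·v + u + 4·v], [-2·u·v - 8·u + 2·v^2 + 1, -u^2 + 4·u·v]].
At the point, J = [[-15.750, 22.000], [52.500, -39.000]] (det J = -540.750).
Solving J·Δ = −F gives Δ = (1.233, -0.879).
Then the next iterate is (u, v)₁ = (-1.767, 1.621).

(-1.767, 1.621)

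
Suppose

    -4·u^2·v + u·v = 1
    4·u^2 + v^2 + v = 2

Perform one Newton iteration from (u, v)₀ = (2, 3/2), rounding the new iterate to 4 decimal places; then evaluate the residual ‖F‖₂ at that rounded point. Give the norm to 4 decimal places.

At (2, 3/2): F = (-22.0000, 17.7500).
Jacobian J = [[-8·u·v + v, -4·u^2 + u], [8·u, 2·v + 1]].
At the point, J = [[-22.5000, -14.0000], [16.0000, 4.0000]] (det J = 134.0000).
Solving J·Δ = −F gives Δ = (-1.1978, 0.3535).
Then the next iterate is (u, v)₁ = (0.8022, 1.8535).
Re-evaluating at (0.8022, 1.8535): F = (-4.284215, 5.863062), so ‖F‖₂ = 7.2615.

7.2615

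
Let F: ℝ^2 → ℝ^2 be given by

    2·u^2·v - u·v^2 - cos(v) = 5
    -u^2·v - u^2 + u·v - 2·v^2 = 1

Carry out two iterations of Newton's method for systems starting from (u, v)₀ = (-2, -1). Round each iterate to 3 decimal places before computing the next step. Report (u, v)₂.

(0.005, -1.267)

At (-2, -1): F = (-11.54030, -1.000).
Jacobian J = [[4·u·v - v^2, 2·u^2 - 2·u·v + sin(v)], [-2·u·v - 2·u + v, -u^2 + u - 4·v]].
At the point, J = [[7.000, 3.15853], [-1.000, -2.000]] (det J = -10.84147).
Solving J·Δ = −F gives Δ = (2.420, -1.710).
Then the next iterate is (u, v)₁ = (0.420, -2.710).
Round to (0.420, -2.710) and repeat: F = (-8.13231, -16.52476), J = [[-11.89690, 2.21088], [-1.27360, 11.08360]].
Δ = (-0.415, 1.443), so (u, v)₂ = (0.005, -1.267).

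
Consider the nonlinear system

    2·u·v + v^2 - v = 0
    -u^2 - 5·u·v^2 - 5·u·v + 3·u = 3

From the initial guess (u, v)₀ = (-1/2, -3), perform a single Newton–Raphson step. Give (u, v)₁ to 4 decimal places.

At (-1/2, -3): F = (15.0000, 10.2500).
Jacobian J = [[2·v, 2·u + 2·v - 1], [-2·u - 5·v^2 - 5·v + 3, -10·u·v - 5·u]].
At the point, J = [[-6.0000, -8.0000], [-26.0000, -12.5000]] (det J = -133.0000).
Solving J·Δ = −F gives Δ = (-0.7932, 2.4699).
Then the next iterate is (u, v)₁ = (-1.2932, -0.5301).

(-1.2932, -0.5301)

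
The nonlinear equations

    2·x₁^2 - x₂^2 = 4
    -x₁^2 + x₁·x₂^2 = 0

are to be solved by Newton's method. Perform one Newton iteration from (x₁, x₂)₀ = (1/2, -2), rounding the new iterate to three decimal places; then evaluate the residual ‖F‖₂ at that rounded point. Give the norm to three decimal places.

2.307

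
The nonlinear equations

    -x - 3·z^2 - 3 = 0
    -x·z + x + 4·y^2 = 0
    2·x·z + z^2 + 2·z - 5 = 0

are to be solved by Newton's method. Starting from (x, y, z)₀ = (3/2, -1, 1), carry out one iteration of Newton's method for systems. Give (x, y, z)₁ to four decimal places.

At (3/2, -1, 1): F = (-7.5000, 4.0000, 1.0000).
Jacobian J = [[-1, 0, -6·z], [-z + 1, 8·y, -x], [2·z, 0, 2·x + 2·z + 2]].
At the point, J = [[-1.0000, 0.0000, -6.0000], [0.0000, -8.0000, -1.5000], [2.0000, 0.0000, 7.0000]] (det J = -40.0000).
Solving J·Δ = −F gives Δ = (9.3000, 1.0250, -2.8000).
Then the next iterate is (x, y, z)₁ = (10.8000, 0.0250, -1.8000).

(10.8000, 0.0250, -1.8000)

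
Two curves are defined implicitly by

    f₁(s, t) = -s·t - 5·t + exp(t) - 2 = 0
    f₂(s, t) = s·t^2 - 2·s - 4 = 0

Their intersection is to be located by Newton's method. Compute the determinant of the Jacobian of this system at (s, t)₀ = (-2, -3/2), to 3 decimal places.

9.694

J = [[-t, -s + exp(t) - 5], [t^2 - 2, 2·s·t]].
At the point, J = [[1.500, -2.77687], [0.250, 6.000]].
det J = 9.694.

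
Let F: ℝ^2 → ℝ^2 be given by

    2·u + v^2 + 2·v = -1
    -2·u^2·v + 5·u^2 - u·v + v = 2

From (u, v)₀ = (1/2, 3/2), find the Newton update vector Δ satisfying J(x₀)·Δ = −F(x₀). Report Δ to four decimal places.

(1.5000, -2.0500)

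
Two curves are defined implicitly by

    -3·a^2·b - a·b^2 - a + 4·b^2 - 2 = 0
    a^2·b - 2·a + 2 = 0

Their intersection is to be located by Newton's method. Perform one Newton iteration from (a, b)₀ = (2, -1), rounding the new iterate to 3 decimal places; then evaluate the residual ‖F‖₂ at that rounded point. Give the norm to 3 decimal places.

3.162

At (2, -1): F = (10.000, -6.000).
Jacobian J = [[-6·a·b - b^2 - 1, -3·a^2 - 2·a·b + 8·b], [2·a·b - 2, a^2]].
At the point, J = [[10.000, -16.000], [-6.000, 4.000]] (det J = -56.000).
Solving J·Δ = −F gives Δ = (-1.000, 0.000).
Then the next iterate is (a, b)₁ = (1.000, -1.000).
Re-evaluating at (1.000, -1.000): F = (3.000, -1.000), so ‖F‖₂ = 3.162.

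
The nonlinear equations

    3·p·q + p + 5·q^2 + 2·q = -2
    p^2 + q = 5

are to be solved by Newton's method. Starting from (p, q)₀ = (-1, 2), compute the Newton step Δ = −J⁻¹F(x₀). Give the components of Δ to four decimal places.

(-1.2667, -0.5333)

At (-1, 2): F = (19.0000, -2.0000).
Jacobian J = [[3·q + 1, 3·p + 10·q + 2], [2·p, 1]].
At the point, J = [[7.0000, 19.0000], [-2.0000, 1.0000]] (det J = 45.0000).
Solving J·Δ = −F gives Δ = (-1.2667, -0.5333).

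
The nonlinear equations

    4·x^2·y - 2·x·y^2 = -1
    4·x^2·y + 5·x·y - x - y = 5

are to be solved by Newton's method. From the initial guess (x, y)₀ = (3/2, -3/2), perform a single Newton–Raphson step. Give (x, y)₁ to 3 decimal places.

At (3/2, -3/2): F = (-19.250, -29.750).
Jacobian J = [[8·x·y - 2·y^2, 4·x^2 - 4·x·y], [8·x·y + 5·y - 1, 4·x^2 + 5·x - 1]].
At the point, J = [[-22.500, 18.000], [-26.500, 15.500]] (det J = 128.250).
Solving J·Δ = −F gives Δ = (-1.849, -1.242).
Then the next iterate is (x, y)₁ = (-0.349, -2.742).

(-0.349, -2.742)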